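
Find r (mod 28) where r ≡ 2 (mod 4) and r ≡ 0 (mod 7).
M = 4 × 7 = 28. M₁ = 7, y₁ ≡ 3 (mod 4). M₂ = 4, y₂ ≡ 2 (mod 7). r = 2×7×3 + 0×4×2 ≡ 14 (mod 28)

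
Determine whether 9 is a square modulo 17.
By Euler's criterion: 9^{8} ≡ 1 mod 17. Since this equals 1, 9 is a QR.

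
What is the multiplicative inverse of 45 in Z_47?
Since 47 is prime, by Fermat 45^(-1) ≡ 45^{45} ≡ 23 mod 47. Verify: 45 × 23 = 1035 ≡ 1 mod 47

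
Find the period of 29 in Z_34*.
Powers of 29 mod 34: 29^1≡29, 29^2≡25, 29^3≡11, 29^4≡13, 29^5≡3, 29^6≡19, 29^7≡7, 29^8≡33, 29^9≡5, 29^10≡9, 29^11≡23, 29^12≡21, 29^13≡31, 29^14≡15, 29^15≡27, 29^16≡1. ord_34(29) = 16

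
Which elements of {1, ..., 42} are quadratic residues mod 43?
Squares in Z_43*: {1, 4, 6, 9, 10, 11, 13, 14, 15, 16, 17, 21, 23, 24, 25, 31, 35, 36, 38, 40, 41}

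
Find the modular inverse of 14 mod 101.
Since 101 is prime, by Fermat 14^(-1) ≡ 14^{99} ≡ 65 (mod 101). Verify: 14 × 65 = 910 ≡ 1 (mod 101)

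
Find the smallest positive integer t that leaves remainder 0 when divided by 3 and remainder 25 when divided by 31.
M = 3 × 31 = 93. M₁ = 31, y₁ ≡ 1 (mod 3). M₂ = 3, y₂ ≡ 21 (mod 31). t = 0×31×1 + 25×3×21 ≡ 87 (mod 93)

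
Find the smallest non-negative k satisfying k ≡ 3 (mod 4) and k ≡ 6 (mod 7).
M = 4 × 7 = 28. M₁ = 7, y₁ ≡ 3 (mod 4). M₂ = 4, y₂ ≡ 2 (mod 7). k = 3×7×3 + 6×4×2 ≡ 27 (mod 28)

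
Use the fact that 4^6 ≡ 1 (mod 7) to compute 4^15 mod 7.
By Fermat: 4^{6} ≡ 1 (mod 7). 15 = 2×6 + 3. So 4^{15} ≡ 4^{3} ≡ 1 (mod 7)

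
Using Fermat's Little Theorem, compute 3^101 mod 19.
By Fermat: 3^{18} ≡ 1 (mod 19). 101 = 5×18 + 11. So 3^{101} ≡ 3^{11} ≡ 10 (mod 19)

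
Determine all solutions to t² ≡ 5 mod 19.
The square roots of 5 mod 19 are 9 and 10. Verify: 9² = 81 ≡ 5 mod 19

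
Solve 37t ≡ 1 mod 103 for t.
Since 103 is prime, by Fermat 37^(-1) ≡ 37^{101} ≡ 39 mod 103. Verify: 37 × 39 = 1443 ≡ 1 mod 103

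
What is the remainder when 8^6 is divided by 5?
Using Fermat: 8^{4} ≡ 1 (mod 5). 6 ≡ 2 (mod 4). So 8^{6} ≡ 8^{2} ≡ 4 (mod 5)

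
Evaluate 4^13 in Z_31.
By repeated squaring (mod 31): 4^{1}≡4, 4^{2}≡16, 4^{4}≡8, 4^{8}≡2. Then 4^{13} = 4^{8+4+1} ≡ 2 × 8 × 4 ≡ 2 (mod 31)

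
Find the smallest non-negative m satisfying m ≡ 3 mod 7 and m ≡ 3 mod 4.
M = 7 × 4 = 28. M₁ = 4, y₁ ≡ 2 mod 7. M₂ = 7, y₂ ≡ 3 mod 4. m = 3×4×2 + 3×7×3 ≡ 3 mod 28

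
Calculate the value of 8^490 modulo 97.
Using Fermat: 8^{96} ≡ 1 (mod 97). 490 ≡ 10 (mod 96). So 8^{490} ≡ 8^{10} ≡ 33 (mod 97)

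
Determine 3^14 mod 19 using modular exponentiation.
By repeated squaring (mod 19): 3^{1}≡3, 3^{2}≡9, 3^{4}≡5, 3^{8}≡6. Then 3^{14} = 3^{8+4+2} ≡ 6 × 5 × 9 ≡ 4 (mod 19)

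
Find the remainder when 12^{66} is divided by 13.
By Fermat: 12^{12} ≡ 1 (mod 13). 66 = 5×12 + 6. So 12^{66} ≡ 12^{6} ≡ 1 (mod 13)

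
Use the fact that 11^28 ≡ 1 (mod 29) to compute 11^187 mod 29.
By Fermat: 11^{28} ≡ 1 (mod 29). 187 ≡ 19 (mod 28). So 11^{187} ≡ 11^{19} ≡ 15 (mod 29)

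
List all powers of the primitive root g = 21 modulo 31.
21^1, 21^2, ..., 21^{30} mod 31: [21, 7, 23, 18, 6, 2, 11, 14, 15, 5, 12, 4, 22, 28, 30, 10, 24, 8, 13, 25, 29, 20, 17, 16, 26, 19, 27, 9, 3, 1]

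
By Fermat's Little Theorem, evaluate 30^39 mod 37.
By Fermat: 30^{36} ≡ 1 mod 37. So 30^{39} = 30^{36} · 30^{3} ≡ 30^{3} ≡ 27 mod 37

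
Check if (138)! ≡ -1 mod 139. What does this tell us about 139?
(138)! mod 139 = 138. Since this equals -1 mod 139, Wilson confirms 139 is prime.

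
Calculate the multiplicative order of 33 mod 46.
Powers of 33 mod 46: 33^1≡33, 33^2≡31, 33^3≡11, 33^4≡41, 33^5≡19, 33^6≡29, 33^7≡37, 33^8≡25, 33^9≡43, 33^10≡39, 33^11≡45, 33^12≡13, 33^13≡15, 33^14≡35, 33^15≡5, 33^16≡27, 33^17≡17, 33^18≡9, 33^19≡21, 33^20≡3, 33^21≡7, 33^22≡1. ord_46(33) = 22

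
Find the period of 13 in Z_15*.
Powers of 13 mod 15: 13^1≡13, 13^2≡4, 13^3≡7, 13^4≡1. So the order of 13 is 4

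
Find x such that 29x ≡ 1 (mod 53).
Since 53 is prime, by Fermat 29^(-1) ≡ 29^{51} ≡ 11 (mod 53). Verify: 29 × 11 = 319 ≡ 1 (mod 53)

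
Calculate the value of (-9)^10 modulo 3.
By repeated squaring mod 3: (-9)^{1}≡0, (-9)^{2}≡0, (-9)^{4}≡0, (-9)^{8}≡0. Then (-9)^{10} = (-9)^{8+2} ≡ 0 × 0 ≡ 0 mod 3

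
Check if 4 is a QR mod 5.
By Euler's criterion: 4^{2} ≡ 1 (mod 5). Since this equals 1, 4 is a QR.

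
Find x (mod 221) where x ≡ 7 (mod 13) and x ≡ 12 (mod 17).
M = 13 × 17 = 221. M₁ = 17, y₁ ≡ 10 (mod 13). M₂ = 13, y₂ ≡ 4 (mod 17). x = 7×17×10 + 12×13×4 ≡ 46 (mod 221)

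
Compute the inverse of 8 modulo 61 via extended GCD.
Extended GCD: 8(23) + 61(-3) = 1. So 8^(-1) ≡ 23 (mod 61). Verify: 8 × 23 = 184 ≡ 1 (mod 61)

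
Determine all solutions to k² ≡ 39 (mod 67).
The square roots of 39 mod 67 are 21 and 46. Verify: 21² = 441 ≡ 39 (mod 67)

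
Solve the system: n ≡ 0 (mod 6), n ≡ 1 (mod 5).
M = 6 × 5 = 30. M₁ = 5, y₁ ≡ 5 (mod 6). M₂ = 6, y₂ ≡ 1 (mod 5). n = 0×5×5 + 1×6×1 ≡ 6 (mod 30)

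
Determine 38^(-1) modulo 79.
Since 79 is prime, by Fermat 38^(-1) ≡ 38^{77} ≡ 52 (mod 79). Verify: 38 × 52 = 1976 ≡ 1 (mod 79)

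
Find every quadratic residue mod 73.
QRs mod 73: {1, 2, 3, 4, 6, 8, 9, 12, 16, 18, 19, 23, 24, 25, 27, 32, 35, 36, 37, 38, 41, 46, 48, 49, 50, 54, 55, 57, 61, 64, 65, 67, 69, 70, 71, 72}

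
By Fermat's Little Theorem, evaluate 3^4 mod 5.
By Fermat's Little Theorem, 3^{4} ≡ 1 mod 5 since 5 is prime and gcd(3, 5) = 1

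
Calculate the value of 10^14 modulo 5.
By repeated squaring (mod 5): 10^{1}≡0, 10^{2}≡0, 10^{4}≡0, 10^{8}≡0. Then 10^{14} = 10^{8+4+2} ≡ 0 × 0 × 0 ≡ 0 (mod 5)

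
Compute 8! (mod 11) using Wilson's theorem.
(10)! = (8)! × (9) × (10) ≡ -1 (mod 11). So (8)! ≡ -1 × [(10)(9)]^(-1) ≡ 5 (mod 11)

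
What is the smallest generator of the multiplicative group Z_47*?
g = 5. Powers: [5, 25, 31, 14, 23, 21, 11, 8, ...] generates all 46 non-zero residues.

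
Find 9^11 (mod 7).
Using Fermat: 9^{6} ≡ 1 (mod 7). 11 ≡ 5 (mod 6). So 9^{11} ≡ 9^{5} ≡ 4 (mod 7)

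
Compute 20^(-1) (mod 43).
Since 43 is prime, by Fermat 20^(-1) ≡ 20^{41} ≡ 28 (mod 43). Verify: 20 × 28 = 560 ≡ 1 (mod 43)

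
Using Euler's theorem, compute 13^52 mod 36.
By Euler: 13^{12} ≡ 1 mod 36 since gcd(13, 36) = 1. 52 = 4×12 + 4. So 13^{52} ≡ 13^{4} ≡ 13 mod 36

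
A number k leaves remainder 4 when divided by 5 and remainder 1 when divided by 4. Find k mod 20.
M = 5 × 4 = 20. M₁ = 4, y₁ ≡ 4 mod 5. M₂ = 5, y₂ ≡ 1 mod 4. k = 4×4×4 + 1×5×1 ≡ 9 mod 20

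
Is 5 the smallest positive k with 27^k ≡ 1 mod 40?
Powers of 27 mod 40: 27^1≡27, 27^2≡9, 27^3≡3, 27^4≡1. Already 27^4≡1, so the order is 4 < 5. No, the actual order is 4.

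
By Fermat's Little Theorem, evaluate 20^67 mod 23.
By Fermat: 20^{22} ≡ 1 (mod 23). 67 = 3×22 + 1. So 20^{67} ≡ 20^{1} ≡ 20 (mod 23)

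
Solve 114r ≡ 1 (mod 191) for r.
Since 191 is prime, by Fermat 114^(-1) ≡ 114^{189} ≡ 62 (mod 191). Verify: 114 × 62 = 7068 ≡ 1 (mod 191)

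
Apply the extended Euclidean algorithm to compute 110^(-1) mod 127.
Extended GCD: 110(-15) + 127(13) = 1. So 110^(-1) ≡ -15 ≡ 112 (mod 127). Verify: 110 × 112 = 12320 ≡ 1 (mod 127)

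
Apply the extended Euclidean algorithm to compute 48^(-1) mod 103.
Extended GCD: 48(-15) + 103(7) = 1. So 48^(-1) ≡ -15 ≡ 88 (mod 103). Verify: 48 × 88 = 4224 ≡ 1 (mod 103)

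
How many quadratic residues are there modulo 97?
For prime 97, there are (p-1)/2 = (97-1)/2 = 48 quadratic residues (excluding 0).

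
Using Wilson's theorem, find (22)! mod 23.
By Wilson's theorem, (22)! ≡ -1 ≡ 22 mod 23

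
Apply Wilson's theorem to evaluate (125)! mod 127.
(126)! = (125)! × (126) ≡ -1 mod 127. So (125)! ≡ -1 × (126)^(-1) ≡ (-1)×(-1) = 1 mod 127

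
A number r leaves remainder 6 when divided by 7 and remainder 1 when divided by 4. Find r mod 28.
M = 7 × 4 = 28. M₁ = 4, y₁ ≡ 2 mod 7. M₂ = 7, y₂ ≡ 3 mod 4. r = 6×4×2 + 1×7×3 ≡ 13 mod 28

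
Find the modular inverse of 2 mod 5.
Since 5 is prime, by Fermat 2^(-1) ≡ 2^{3} ≡ 3 (mod 5). Verify: 2 × 3 = 6 ≡ 1 (mod 5)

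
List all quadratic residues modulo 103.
QRs mod 103: {1, 2, 4, 7, 8, 9, 13, 14, 15, 16, 17, 18, 19, 23, 25, 26, 28, 29, 30, 32, 33, 34, 36, 38, 41, 46, 49, 50, 52, 55, 56, 58, 59, 60, 61, 63, 64, 66, 68, 72, 76, 79, 81, 82, 83, 91, 92, 93, 97, 98, 100}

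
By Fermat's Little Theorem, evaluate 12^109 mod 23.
By Fermat: 12^{22} ≡ 1 mod 23. 109 = 4×22 + 21. So 12^{109} ≡ 12^{21} ≡ 2 mod 23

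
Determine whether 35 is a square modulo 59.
By Euler's criterion: 35^{29} ≡ 1 (mod 59). Since this equals 1, 35 is a QR.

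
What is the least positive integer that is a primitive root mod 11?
g = 2. For each prime q|10: 2^{5}≡10, 2^{2}≡4, none ≡ 1, so ord_11(2) = 10 and 2 is a primitive root.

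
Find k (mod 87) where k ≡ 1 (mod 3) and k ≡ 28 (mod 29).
M = 3 × 29 = 87. M₁ = 29, y₁ ≡ 2 (mod 3). M₂ = 3, y₂ ≡ 10 (mod 29). k = 1×29×2 + 28×3×10 ≡ 28 (mod 87)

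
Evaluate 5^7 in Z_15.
By repeated squaring (mod 15): 5^{1}≡5, 5^{2}≡10, 5^{4}≡10. Then 5^{7} = 5^{4+2+1} ≡ 10 × 10 × 5 ≡ 5 (mod 15)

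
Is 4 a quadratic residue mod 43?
By Euler's criterion: 4^{21} ≡ 1 mod 43. Since this equals 1, 4 is a QR.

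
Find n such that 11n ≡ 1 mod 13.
Since 13 is prime, by Fermat 11^(-1) ≡ 11^{11} ≡ 6 mod 13. Verify: 11 × 6 = 66 ≡ 1 mod 13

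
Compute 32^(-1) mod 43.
Since 43 is prime, by Fermat 32^(-1) ≡ 32^{41} ≡ 39 mod 43. Verify: 32 × 39 = 1248 ≡ 1 mod 43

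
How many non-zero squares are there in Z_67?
The squaring map on Z_67* is 2-to-1, so there are (66)/2 = 33 QRs.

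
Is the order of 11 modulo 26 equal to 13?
Powers of 11 mod 26: 11^1≡11, 11^2≡17, 11^3≡5, 11^4≡3, 11^5≡7, 11^6≡25, 11^7≡15, 11^8≡9, 11^9≡21, 11^10≡23, 11^11≡19, 11^12≡1. Already 11^12≡1, so the order is 12 < 13. No, the actual order is 12.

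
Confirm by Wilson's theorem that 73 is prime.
(72)! mod 73 = 72. Since this equals -1 mod 73, Wilson confirms 73 is prime.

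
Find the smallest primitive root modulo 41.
g = 6. Powers: [6, 36, 11, 25, 27, 39, 29, 10, 19, ...] generates all 40 non-zero residues.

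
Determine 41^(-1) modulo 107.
Since 107 is prime, by Fermat 41^(-1) ≡ 41^{105} ≡ 47 (mod 107). Verify: 41 × 47 = 1927 ≡ 1 (mod 107)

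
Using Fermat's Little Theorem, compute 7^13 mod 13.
By Fermat: 7^{12} ≡ 1 (mod 13). So 7^{13} = 7^{12} · 7^{1} ≡ 7^{1} ≡ 7 (mod 13)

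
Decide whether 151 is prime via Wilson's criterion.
(150)! mod 151 = 150. Since 150 ≡ -1 mod 151, 151 is prime.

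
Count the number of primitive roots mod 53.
A prime p has φ(p-1) primitive roots; here φ(52) = 24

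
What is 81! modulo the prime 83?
(82)! = (81)! × (82) ≡ -1 (mod 83). So (81)! ≡ -1 × (82)^(-1) ≡ (-1)×(-1) = 1 (mod 83)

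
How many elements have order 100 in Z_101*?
There are φ(101-1) = φ(100) = 40 primitive roots modulo 101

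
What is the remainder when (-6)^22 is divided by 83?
By repeated squaring mod 83: (-6)^{1}≡77, (-6)^{2}≡36, (-6)^{4}≡51, (-6)^{8}≡28, (-6)^{16}≡37. Then (-6)^{22} = (-6)^{16+4+2} ≡ 37 × 51 × 36 ≡ 38 mod 83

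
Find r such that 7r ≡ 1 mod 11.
Since 11 is prime, by Fermat 7^(-1) ≡ 7^{9} ≡ 8 mod 11. Verify: 7 × 8 = 56 ≡ 1 mod 11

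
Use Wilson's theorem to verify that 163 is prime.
(162)! mod 163 = 162. Since this equals -1 mod 163, Wilson confirms 163 is prime.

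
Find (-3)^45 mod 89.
By repeated squaring mod 89: (-3)^{1}≡86, (-3)^{2}≡9, (-3)^{4}≡81, (-3)^{8}≡64, (-3)^{16}≡2, (-3)^{32}≡4. Then (-3)^{45} = (-3)^{32+8+4+1} ≡ 4 × 64 × 81 × 86 ≡ 3 mod 89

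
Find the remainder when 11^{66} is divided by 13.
By Fermat: 11^{12} ≡ 1 mod 13. 66 = 5×12 + 6. So 11^{66} ≡ 11^{6} ≡ 12 mod 13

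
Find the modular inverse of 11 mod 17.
Since 17 is prime, by Fermat 11^(-1) ≡ 11^{15} ≡ 14 (mod 17). Verify: 11 × 14 = 154 ≡ 1 (mod 17)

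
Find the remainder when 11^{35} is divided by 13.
By Fermat: 11^{12} ≡ 1 (mod 13). 35 = 2×12 + 11. So 11^{35} ≡ 11^{11} ≡ 6 (mod 13)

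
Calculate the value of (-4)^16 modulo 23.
By repeated squaring (mod 23): (-4)^{1}≡19, (-4)^{2}≡16, (-4)^{4}≡3, (-4)^{8}≡9, (-4)^{16}≡12. So (-4)^{16} ≡ 12 (mod 23)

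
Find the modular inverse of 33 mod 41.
Since 41 is prime, by Fermat 33^(-1) ≡ 33^{39} ≡ 5 mod 41. Verify: 33 × 5 = 165 ≡ 1 mod 41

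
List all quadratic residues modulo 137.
Squares in Z_137*: {1, 2, 4, 7, 8, 9, 11, 14, 15, 16, 17, 18, 19, 22, 25, 28, 30, 32, 34, 36, 37, 38, 39, 44, 49, 50, 56, 59, 60, 61, 63, 64, 65, 68, 69, 72, 73, 74, 76, 77, 78, 81, 87, 88, 93, 98, 99, 100, 101, 103, 105, 107, 109, 112, 115, 118, 119, 120, 121, 122, 123, 126, 128, 129, 130, 133, 135, 136}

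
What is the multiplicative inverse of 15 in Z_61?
Since 61 is prime, by Fermat 15^(-1) ≡ 15^{59} ≡ 57 mod 61. Verify: 15 × 57 = 855 ≡ 1 mod 61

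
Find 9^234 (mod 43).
Using Fermat: 9^{42} ≡ 1 (mod 43). 234 ≡ 24 (mod 42). So 9^{234} ≡ 9^{24} ≡ 41 (mod 43)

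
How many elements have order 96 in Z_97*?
Number of primitive roots mod 97 = φ(p-1) = φ(96) = 32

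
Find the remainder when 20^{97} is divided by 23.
By Fermat: 20^{22} ≡ 1 mod 23. 97 = 4×22 + 9. So 20^{97} ≡ 20^{9} ≡ 5 mod 23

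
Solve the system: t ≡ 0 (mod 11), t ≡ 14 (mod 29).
M = 11 × 29 = 319. M₁ = 29, y₁ ≡ 8 (mod 11). M₂ = 11, y₂ ≡ 8 (mod 29). t = 0×29×8 + 14×11×8 ≡ 275 (mod 319)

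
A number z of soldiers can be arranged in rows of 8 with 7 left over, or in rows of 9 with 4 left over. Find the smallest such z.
M = 8 × 9 = 72. M₁ = 9, y₁ ≡ 1 mod 8. M₂ = 8, y₂ ≡ 8 mod 9. z = 7×9×1 + 4×8×8 ≡ 31 mod 72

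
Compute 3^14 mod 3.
By repeated squaring mod 3: 3^{1}≡0, 3^{2}≡0, 3^{4}≡0, 3^{8}≡0. Then 3^{14} = 3^{8+4+2} ≡ 0 × 0 × 0 ≡ 0 mod 3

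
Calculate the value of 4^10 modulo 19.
By repeated squaring mod 19: 4^{1}≡4, 4^{2}≡16, 4^{4}≡9, 4^{8}≡5. Then 4^{10} = 4^{8+2} ≡ 5 × 16 ≡ 4 mod 19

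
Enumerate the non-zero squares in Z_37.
Squares in Z_37*: {1, 3, 4, 7, 9, 10, 11, 12, 16, 21, 25, 26, 27, 28, 30, 33, 34, 36}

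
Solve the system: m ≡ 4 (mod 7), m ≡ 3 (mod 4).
M = 7 × 4 = 28. M₁ = 4, y₁ ≡ 2 (mod 7). M₂ = 7, y₂ ≡ 3 (mod 4). m = 4×4×2 + 3×7×3 ≡ 11 (mod 28)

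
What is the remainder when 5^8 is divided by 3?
Using Fermat: 5^{2} ≡ 1 (mod 3). 8 ≡ 0 (mod 2). So 5^{8} ≡ 5^{0} ≡ 1 (mod 3)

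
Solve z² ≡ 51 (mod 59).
The square roots of 51 mod 59 are 46 and 13. Verify: 46² = 2116 ≡ 51 (mod 59)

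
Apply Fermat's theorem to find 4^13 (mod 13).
By Fermat: 4^{12} ≡ 1 (mod 13). So 4^{13} = 4^{12} · 4^{1} ≡ 4^{1} ≡ 4 (mod 13)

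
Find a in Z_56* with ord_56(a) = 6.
19 has order 6 mod 56 since 19^{6} ≡ 1 mod 56 and no smaller power works.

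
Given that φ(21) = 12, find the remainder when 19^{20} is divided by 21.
By Euler: 19^{12} ≡ 1 (mod 21) since gcd(19, 21) = 1. 20 = 1×12 + 8. So 19^{20} ≡ 19^{8} ≡ 4 (mod 21)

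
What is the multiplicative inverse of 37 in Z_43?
Since 43 is prime, by Fermat 37^(-1) ≡ 37^{41} ≡ 7 mod 43. Verify: 37 × 7 = 259 ≡ 1 mod 43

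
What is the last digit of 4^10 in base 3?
Using Fermat: 4^{2} ≡ 1 mod 3. 10 ≡ 0 mod 2. So 4^{10} ≡ 4^{0} ≡ 1 mod 3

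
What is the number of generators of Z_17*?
There are φ(17-1) = φ(16) = 8 primitive roots modulo 17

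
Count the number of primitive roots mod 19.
A prime p has φ(p-1) primitive roots; here φ(18) = 6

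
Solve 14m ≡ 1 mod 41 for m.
Since 41 is prime, by Fermat 14^(-1) ≡ 14^{39} ≡ 3 mod 41. Verify: 14 × 3 = 42 ≡ 1 mod 41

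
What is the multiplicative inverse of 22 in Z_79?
Since 79 is prime, by Fermat 22^(-1) ≡ 22^{77} ≡ 18 (mod 79). Verify: 22 × 18 = 396 ≡ 1 (mod 79)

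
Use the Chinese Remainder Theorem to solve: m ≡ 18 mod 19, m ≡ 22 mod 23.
M = 19 × 23 = 437. M₁ = 23, y₁ ≡ 5 mod 19. M₂ = 19, y₂ ≡ 17 mod 23. m = 18×23×5 + 22×19×17 ≡ 436 mod 437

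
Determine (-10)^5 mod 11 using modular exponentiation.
By repeated squaring mod 11: (-10)^{1}≡1, (-10)^{2}≡1, (-10)^{4}≡1. Then (-10)^{5} = (-10)^{4+1} ≡ 1 × 1 ≡ 1 mod 11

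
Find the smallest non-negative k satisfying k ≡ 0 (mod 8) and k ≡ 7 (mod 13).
M = 8 × 13 = 104. M₁ = 13, y₁ ≡ 5 (mod 8). M₂ = 8, y₂ ≡ 5 (mod 13). k = 0×13×5 + 7×8×5 ≡ 72 (mod 104)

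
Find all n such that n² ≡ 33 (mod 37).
The square roots of 33 mod 37 are 12 and 25. Verify: 12² = 144 ≡ 33 (mod 37)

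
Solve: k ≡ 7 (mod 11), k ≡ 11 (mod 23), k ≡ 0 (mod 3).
M = 11 × 23 × 3 = 759. M₁ = 69, y₁ ≡ 4 (mod 11). M₂ = 33, y₂ ≡ 7 (mod 23). M₃ = 253, y₃ ≡ 1 (mod 3). k = 7×69×4 + 11×33×7 + 0×253×1 ≡ 678 (mod 759)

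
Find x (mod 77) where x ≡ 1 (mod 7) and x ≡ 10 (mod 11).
M = 7 × 11 = 77. M₁ = 11, y₁ ≡ 2 (mod 7). M₂ = 7, y₂ ≡ 8 (mod 11). x = 1×11×2 + 10×7×8 ≡ 43 (mod 77)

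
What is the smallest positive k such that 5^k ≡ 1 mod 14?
Powers of 5 mod 14: 5^1≡5, 5^2≡11, 5^3≡13, 5^4≡9, 5^5≡3, 5^6≡1. Order = 6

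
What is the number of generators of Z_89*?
There are φ(89-1) = φ(88) = 40 primitive roots modulo 89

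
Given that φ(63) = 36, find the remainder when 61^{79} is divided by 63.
By Euler: 61^{36} ≡ 1 (mod 63) since gcd(61, 63) = 1. 79 = 2×36 + 7. So 61^{79} ≡ 61^{7} ≡ 61 (mod 63)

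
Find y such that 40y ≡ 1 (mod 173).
Since 173 is prime, by Fermat 40^(-1) ≡ 40^{171} ≡ 13 (mod 173). Verify: 40 × 13 = 520 ≡ 1 (mod 173)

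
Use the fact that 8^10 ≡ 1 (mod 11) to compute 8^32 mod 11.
By Fermat: 8^{10} ≡ 1 (mod 11). 32 = 3×10 + 2. So 8^{32} ≡ 8^{2} ≡ 9 (mod 11)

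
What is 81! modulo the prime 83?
(82)! = (81)! × (82) ≡ -1 mod 83. So (81)! ≡ -1 × (82)^(-1) ≡ (-1)×(-1) = 1 mod 83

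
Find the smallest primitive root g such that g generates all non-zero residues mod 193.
g = 5. Powers: [5, 25, 125, 46, 37, 185, ...] generates all 192 non-zero residues.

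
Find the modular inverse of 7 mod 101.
Since 101 is prime, by Fermat 7^(-1) ≡ 7^{99} ≡ 29 mod 101. Verify: 7 × 29 = 203 ≡ 1 mod 101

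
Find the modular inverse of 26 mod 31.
Since 31 is prime, by Fermat 26^(-1) ≡ 26^{29} ≡ 6 (mod 31). Verify: 26 × 6 = 156 ≡ 1 (mod 31)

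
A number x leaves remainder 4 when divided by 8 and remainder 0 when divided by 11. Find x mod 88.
M = 8 × 11 = 88. M₁ = 11, y₁ ≡ 3 mod 8. M₂ = 8, y₂ ≡ 7 mod 11. x = 4×11×3 + 0×8×7 ≡ 44 mod 88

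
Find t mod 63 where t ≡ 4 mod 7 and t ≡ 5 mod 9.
M = 7 × 9 = 63. M₁ = 9, y₁ ≡ 4 mod 7. M₂ = 7, y₂ ≡ 4 mod 9. t = 4×9×4 + 5×7×4 ≡ 32 mod 63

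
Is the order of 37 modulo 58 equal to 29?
Powers of 37 mod 58: 37^1≡37, 37^2≡35, 37^3≡19, 37^4≡7, 37^5≡27, 37^6≡13, 37^7≡17, 37^8≡49, 37^9≡15, 37^10≡33, 37^11≡3, 37^12≡53, 37^13≡47, 37^14≡57, 37^15≡21, 37^16≡23, 37^17≡39, 37^18≡51, 37^19≡31, 37^20≡45, 37^21≡41, 37^22≡9, 37^23≡43, 37^24≡25, 37^25≡55, 37^26≡5, 37^27≡11, 37^28≡1. Already 37^28≡1, so the order is 28 < 29. No, the actual order is 28.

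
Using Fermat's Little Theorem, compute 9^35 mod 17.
By Fermat: 9^{16} ≡ 1 (mod 17). 35 = 2×16 + 3. So 9^{35} ≡ 9^{3} ≡ 15 (mod 17)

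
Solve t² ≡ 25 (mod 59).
The square roots of 25 mod 59 are 5 and 54. Verify: 5² = 25 ≡ 25 (mod 59)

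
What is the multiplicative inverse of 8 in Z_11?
Since 11 is prime, by Fermat 8^(-1) ≡ 8^{9} ≡ 7 (mod 11). Verify: 8 × 7 = 56 ≡ 1 (mod 11)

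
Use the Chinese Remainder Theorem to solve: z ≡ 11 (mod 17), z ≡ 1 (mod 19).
M = 17 × 19 = 323. M₁ = 19, y₁ ≡ 9 (mod 17). M₂ = 17, y₂ ≡ 9 (mod 19). z = 11×19×9 + 1×17×9 ≡ 96 (mod 323)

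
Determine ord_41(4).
Powers of 4 mod 41: 4^1≡4, 4^2≡16, 4^3≡23, 4^4≡10, 4^5≡40, 4^6≡37, 4^7≡25, 4^8≡18, 4^9≡31, 4^10≡1. Order = 10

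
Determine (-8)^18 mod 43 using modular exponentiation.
By repeated squaring (mod 43): (-8)^{1}≡35, (-8)^{2}≡21, (-8)^{4}≡11, (-8)^{8}≡35, (-8)^{16}≡21. Then (-8)^{18} = (-8)^{16+2} ≡ 21 × 21 ≡ 11 (mod 43)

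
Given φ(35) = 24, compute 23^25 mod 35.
By Euler: 23^{24} ≡ 1 mod 35 since gcd(23, 35) = 1. 25 = 1×24 + 1. So 23^{25} ≡ 23^{1} ≡ 23 mod 35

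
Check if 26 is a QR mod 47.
By Euler's criterion: 26^{23} ≡ 46 (mod 47). Since this equals -1 (≡ 46), 26 is not a QR.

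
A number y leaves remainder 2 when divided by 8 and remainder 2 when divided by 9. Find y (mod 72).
M = 8 × 9 = 72. M₁ = 9, y₁ ≡ 1 (mod 8). M₂ = 8, y₂ ≡ 8 (mod 9). y = 2×9×1 + 2×8×8 ≡ 2 (mod 72)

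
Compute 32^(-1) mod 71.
Since 71 is prime, by Fermat 32^(-1) ≡ 32^{69} ≡ 20 mod 71. Verify: 32 × 20 = 640 ≡ 1 mod 71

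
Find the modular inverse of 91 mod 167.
Since 167 is prime, by Fermat 91^(-1) ≡ 91^{165} ≡ 156 (mod 167). Verify: 91 × 156 = 14196 ≡ 1 (mod 167)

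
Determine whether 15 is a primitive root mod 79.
15^{26} ≡ 1 mod 79 and 26 < 78, so ord_79(15) = 26 ≠ 78 and 15 is not a primitive root.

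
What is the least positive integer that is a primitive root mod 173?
g = 2. For each prime q|172: 2^{86}≡172, 2^{4}≡16, none ≡ 1, so ord_173(2) = 172 and 2 is a primitive root.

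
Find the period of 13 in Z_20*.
Powers of 13 mod 20: 13^1≡13, 13^2≡9, 13^3≡17, 13^4≡1. ord_20(13) = 4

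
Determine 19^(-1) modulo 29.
Since 29 is prime, by Fermat 19^(-1) ≡ 19^{27} ≡ 26 (mod 29). Verify: 19 × 26 = 494 ≡ 1 (mod 29)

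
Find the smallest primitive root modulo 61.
g = 2. Powers: [2, 4, 8, 16, 32, 3, ...] generates all 60 non-zero residues.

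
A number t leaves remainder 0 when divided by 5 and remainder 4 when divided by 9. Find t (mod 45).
M = 5 × 9 = 45. M₁ = 9, y₁ ≡ 4 (mod 5). M₂ = 5, y₂ ≡ 2 (mod 9). t = 0×9×4 + 4×5×2 ≡ 40 (mod 45)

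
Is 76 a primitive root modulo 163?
ord_163(76) divides 162. For each prime q|162: 76^{81}≡162, 76^{54}≡104, none ≡ 1. So 76 has order 162 and is a primitive root mod 163.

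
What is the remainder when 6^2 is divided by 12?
6^{2} = 36 ≡ 0 mod 12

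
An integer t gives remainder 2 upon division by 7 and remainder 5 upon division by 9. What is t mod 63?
M = 7 × 9 = 63. M₁ = 9, y₁ ≡ 4 mod 7. M₂ = 7, y₂ ≡ 4 mod 9. t = 2×9×4 + 5×7×4 ≡ 23 mod 63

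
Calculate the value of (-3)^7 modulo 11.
By repeated squaring (mod 11): (-3)^{1}≡8, (-3)^{2}≡9, (-3)^{4}≡4. Then (-3)^{7} = (-3)^{4+2+1} ≡ 4 × 9 × 8 ≡ 2 (mod 11)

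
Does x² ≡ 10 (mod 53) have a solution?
By Euler's criterion: 10^{26} ≡ 1 (mod 53). Since this equals 1, 10 is a QR.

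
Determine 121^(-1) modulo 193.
Since 193 is prime, by Fermat 121^(-1) ≡ 121^{191} ≡ 67 (mod 193). Verify: 121 × 67 = 8107 ≡ 1 (mod 193)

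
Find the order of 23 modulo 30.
Powers of 23 mod 30: 23^1≡23, 23^2≡19, 23^3≡17, 23^4≡1. ord_30(23) = 4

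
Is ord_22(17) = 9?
Powers of 17 mod 22: 17^1≡17, 17^2≡3, 17^3≡7, 17^4≡9, 17^5≡21, 17^6≡5, 17^7≡19, 17^8≡15, 17^9≡13, 17^10≡1. 17^9≡13≢1, so ord ≠ 9. No, the actual order is 10.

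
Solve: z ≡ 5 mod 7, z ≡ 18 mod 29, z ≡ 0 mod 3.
M = 7 × 29 × 3 = 609. M₁ = 87, y₁ ≡ 5 mod 7. M₂ = 21, y₂ ≡ 18 mod 29. M₃ = 203, y₃ ≡ 2 mod 3. z = 5×87×5 + 18×21×18 + 0×203×2 ≡ 453 mod 609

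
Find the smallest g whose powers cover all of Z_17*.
g = 3. For each prime q|16: 3^{8}≡16, none ≡ 1, so ord_17(3) = 16 and 3 is a primitive root.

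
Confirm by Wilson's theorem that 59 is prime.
(58)! mod 59 = 58. Since this equals -1 (mod 59), Wilson confirms 59 is prime.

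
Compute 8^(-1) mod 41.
Since 41 is prime, by Fermat 8^(-1) ≡ 8^{39} ≡ 36 mod 41. Verify: 8 × 36 = 288 ≡ 1 mod 41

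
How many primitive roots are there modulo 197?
Number of primitive roots mod 197 = φ(p-1) = φ(196) = 84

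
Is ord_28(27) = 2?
Powers of 27 mod 28: 27^1≡27, 27^2≡1. First k with 27^k≡1 is k=2. Yes, ord_28(27) = 2.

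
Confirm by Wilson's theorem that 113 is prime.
(112)! mod 113 = 112. Since this equals -1 (mod 113), Wilson confirms 113 is prime.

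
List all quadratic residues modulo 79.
Quadratic residues modulo 79: {1, 2, 4, 5, 8, 9, 10, 11, 13, 16, 18, 19, 20, 21, 22, 23, 25, 26, 31, 32, 36, 38, 40, 42, 44, 45, 46, 49, 50, 51, 52, 55, 62, 64, 65, 67, 72, 73, 76}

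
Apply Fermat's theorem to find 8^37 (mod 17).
By Fermat: 8^{16} ≡ 1 (mod 17). 37 = 2×16 + 5. So 8^{37} ≡ 8^{5} ≡ 9 (mod 17)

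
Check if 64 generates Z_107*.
64^{53} ≡ 1 (mod 107) and 53 < 106, so ord_107(64) = 53 ≠ 106 and 64 is not a primitive root.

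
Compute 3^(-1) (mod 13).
Since 13 is prime, by Fermat 3^(-1) ≡ 3^{11} ≡ 9 (mod 13). Verify: 3 × 9 = 27 ≡ 1 (mod 13)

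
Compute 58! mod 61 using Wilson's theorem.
(60)! = (58)! × (59) × (60) ≡ -1 mod 61. So (58)! ≡ -1 × [(60)(59)]^(-1) ≡ 30 mod 61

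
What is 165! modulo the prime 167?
(166)! = (165)! × (166) ≡ -1 mod 167. So (165)! ≡ -1 × (166)^(-1) ≡ (-1)×(-1) = 1 mod 167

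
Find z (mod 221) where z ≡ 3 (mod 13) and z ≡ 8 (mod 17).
M = 13 × 17 = 221. M₁ = 17, y₁ ≡ 10 (mod 13). M₂ = 13, y₂ ≡ 4 (mod 17). z = 3×17×10 + 8×13×4 ≡ 42 (mod 221)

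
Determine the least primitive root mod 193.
g = 5. Powers: [5, 25, 125, 46, 37, 185, 153, 186, 158, ...] generates all 192 non-zero residues.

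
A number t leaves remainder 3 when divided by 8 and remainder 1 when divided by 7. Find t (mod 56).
M = 8 × 7 = 56. M₁ = 7, y₁ ≡ 7 (mod 8). M₂ = 8, y₂ ≡ 1 (mod 7). t = 3×7×7 + 1×8×1 ≡ 43 (mod 56)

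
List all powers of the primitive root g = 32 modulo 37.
32^1, 32^2, ..., 32^{36} mod 37: [32, 25, 23, 33, 20, 11, 19, 16, 31, 30, 35, 10, 24, 28, 8, 34, 15, 36, 5, 12, 14, 4, 17, 26, 18, 21, 6, 7, 2, 27, 13, 9, 29, 3, 22, 1]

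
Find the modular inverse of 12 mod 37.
Since 37 is prime, by Fermat 12^(-1) ≡ 12^{35} ≡ 34 mod 37. Verify: 12 × 34 = 408 ≡ 1 mod 37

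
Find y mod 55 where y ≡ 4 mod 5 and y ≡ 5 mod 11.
M = 5 × 11 = 55. M₁ = 11, y₁ ≡ 1 mod 5. M₂ = 5, y₂ ≡ 9 mod 11. y = 4×11×1 + 5×5×9 ≡ 49 mod 55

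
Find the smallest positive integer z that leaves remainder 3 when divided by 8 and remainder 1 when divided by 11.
M = 8 × 11 = 88. M₁ = 11, y₁ ≡ 3 mod 8. M₂ = 8, y₂ ≡ 7 mod 11. z = 3×11×3 + 1×8×7 ≡ 67 mod 88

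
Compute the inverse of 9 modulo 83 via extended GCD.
Extended GCD: 9(37) + 83(-4) = 1. So 9^(-1) ≡ 37 (mod 83). Verify: 9 × 37 = 333 ≡ 1 (mod 83)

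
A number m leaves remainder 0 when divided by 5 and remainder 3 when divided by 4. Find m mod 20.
M = 5 × 4 = 20. M₁ = 4, y₁ ≡ 4 mod 5. M₂ = 5, y₂ ≡ 1 mod 4. m = 0×4×4 + 3×5×1 ≡ 15 mod 20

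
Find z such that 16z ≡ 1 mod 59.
Since 59 is prime, by Fermat 16^(-1) ≡ 16^{57} ≡ 48 mod 59. Verify: 16 × 48 = 768 ≡ 1 mod 59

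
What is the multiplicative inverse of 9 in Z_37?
Since 37 is prime, by Fermat 9^(-1) ≡ 9^{35} ≡ 33 (mod 37). Verify: 9 × 33 = 297 ≡ 1 (mod 37)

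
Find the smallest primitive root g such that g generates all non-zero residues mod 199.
g = 3. For each prime q|198: 3^{99}≡198, 3^{66}≡106, 3^{18}≡125, none ≡ 1, so ord_199(3) = 198 and 3 is a primitive root.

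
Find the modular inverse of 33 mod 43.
Since 43 is prime, by Fermat 33^(-1) ≡ 33^{41} ≡ 30 mod 43. Verify: 33 × 30 = 990 ≡ 1 mod 43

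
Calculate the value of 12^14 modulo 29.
By repeated squaring mod 29: 12^{1}≡12, 12^{2}≡28, 12^{4}≡1, 12^{8}≡1. Then 12^{14} = 12^{8+4+2} ≡ 1 × 1 × 28 ≡ 28 mod 29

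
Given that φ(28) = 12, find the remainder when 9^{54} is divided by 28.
By Euler: 9^{12} ≡ 1 mod 28 since gcd(9, 28) = 1. 54 = 4×12 + 6. So 9^{54} ≡ 9^{6} ≡ 1 mod 28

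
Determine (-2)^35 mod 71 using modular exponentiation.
By repeated squaring (mod 71): (-2)^{1}≡69, (-2)^{2}≡4, (-2)^{4}≡16, (-2)^{8}≡43, (-2)^{16}≡3, (-2)^{32}≡9. Then (-2)^{35} = (-2)^{32+2+1} ≡ 9 × 4 × 69 ≡ 70 (mod 71)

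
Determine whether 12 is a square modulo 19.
By Euler's criterion: 12^{9} ≡ 18 (mod 19). Since this equals -1 (≡ 18), 12 is not a QR.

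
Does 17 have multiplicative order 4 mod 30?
Powers of 17 mod 30: 17^1≡17, 17^2≡19, 17^3≡23, 17^4≡1. First k with 17^k≡1 is k=4. Yes, ord_30(17) = 4.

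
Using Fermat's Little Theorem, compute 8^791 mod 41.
By Fermat: 8^{40} ≡ 1 (mod 41). 791 ≡ 31 (mod 40). So 8^{791} ≡ 8^{31} ≡ 33 (mod 41)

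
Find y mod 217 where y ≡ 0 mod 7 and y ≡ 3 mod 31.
M = 7 × 31 = 217. M₁ = 31, y₁ ≡ 5 mod 7. M₂ = 7, y₂ ≡ 9 mod 31. y = 0×31×5 + 3×7×9 ≡ 189 mod 217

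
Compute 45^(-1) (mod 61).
Since 61 is prime, by Fermat 45^(-1) ≡ 45^{59} ≡ 19 (mod 61). Verify: 45 × 19 = 855 ≡ 1 (mod 61)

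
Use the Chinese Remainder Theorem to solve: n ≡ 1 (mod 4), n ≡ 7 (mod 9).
M = 4 × 9 = 36. M₁ = 9, y₁ ≡ 1 (mod 4). M₂ = 4, y₂ ≡ 7 (mod 9). n = 1×9×1 + 7×4×7 ≡ 25 (mod 36)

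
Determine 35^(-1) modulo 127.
Since 127 is prime, by Fermat 35^(-1) ≡ 35^{125} ≡ 98 (mod 127). Verify: 35 × 98 = 3430 ≡ 1 (mod 127)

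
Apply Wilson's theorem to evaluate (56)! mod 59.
(58)! = (56)! × (57) × (58) ≡ -1 (mod 59). So (56)! ≡ -1 × [(58)(57)]^(-1) ≡ 29 (mod 59)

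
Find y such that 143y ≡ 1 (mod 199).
Since 199 is prime, by Fermat 143^(-1) ≡ 143^{197} ≡ 167 (mod 199). Verify: 143 × 167 = 23881 ≡ 1 (mod 199)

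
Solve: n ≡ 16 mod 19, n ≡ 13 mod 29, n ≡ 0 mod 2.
M = 19 × 29 × 2 = 1102. M₁ = 58, y₁ ≡ 1 mod 19. M₂ = 38, y₂ ≡ 13 mod 29. M₃ = 551, y₃ ≡ 1 mod 2. n = 16×58×1 + 13×38×13 + 0×551×1 ≡ 738 mod 1102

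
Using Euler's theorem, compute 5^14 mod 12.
By Euler: 5^{4} ≡ 1 mod 12 since gcd(5, 12) = 1. 14 = 3×4 + 2. So 5^{14} ≡ 5^{2} ≡ 1 mod 12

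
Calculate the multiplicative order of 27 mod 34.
Powers of 27 mod 34: 27^1≡27, 27^2≡15, 27^3≡31, 27^4≡21, 27^5≡23, 27^6≡9, 27^7≡5, 27^8≡33, 27^9≡7, 27^10≡19, 27^11≡3, 27^12≡13, 27^13≡11, 27^14≡25, 27^15≡29, 27^16≡1. Order = 16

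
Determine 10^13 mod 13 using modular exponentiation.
Using Fermat: 10^{12} ≡ 1 mod 13. 13 ≡ 1 mod 12. So 10^{13} ≡ 10^{1} ≡ 10 mod 13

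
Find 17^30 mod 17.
By repeated squaring mod 17: 17^{1}≡0, 17^{2}≡0, 17^{4}≡0, 17^{8}≡0, 17^{16}≡0. Then 17^{30} = 17^{16+8+4+2} ≡ 0 × 0 × 0 × 0 ≡ 0 mod 17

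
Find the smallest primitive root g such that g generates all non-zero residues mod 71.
g = 7. Powers: [7, 49, 59, 58, 51, 2, 14, ...] generates all 70 non-zero residues.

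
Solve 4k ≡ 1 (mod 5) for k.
Since 5 is prime, by Fermat 4^(-1) ≡ 4^{3} ≡ 4 (mod 5). Verify: 4 × 4 = 16 ≡ 1 (mod 5)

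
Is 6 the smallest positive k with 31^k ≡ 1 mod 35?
Powers of 31 mod 35: 31^1≡31, 31^2≡16, 31^3≡6, 31^4≡11, 31^5≡26, 31^6≡1. First k with 31^k≡1 is k=6. Yes, ord_35(31) = 6.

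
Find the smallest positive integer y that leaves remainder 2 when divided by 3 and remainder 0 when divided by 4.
M = 3 × 4 = 12. M₁ = 4, y₁ ≡ 1 (mod 3). M₂ = 3, y₂ ≡ 3 (mod 4). y = 2×4×1 + 0×3×3 ≡ 8 (mod 12)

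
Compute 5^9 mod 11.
By repeated squaring mod 11: 5^{1}≡5, 5^{2}≡3, 5^{4}≡9, 5^{8}≡4. Then 5^{9} = 5^{8+1} ≡ 4 × 5 ≡ 9 mod 11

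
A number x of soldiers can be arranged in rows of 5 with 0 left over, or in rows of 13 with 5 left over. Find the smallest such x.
M = 5 × 13 = 65. M₁ = 13, y₁ ≡ 2 mod 5. M₂ = 5, y₂ ≡ 8 mod 13. x = 0×13×2 + 5×5×8 ≡ 5 mod 65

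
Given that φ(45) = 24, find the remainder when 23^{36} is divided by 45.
By Euler: 23^{24} ≡ 1 mod 45 since gcd(23, 45) = 1. 36 = 1×24 + 12. So 23^{36} ≡ 23^{12} ≡ 1 mod 45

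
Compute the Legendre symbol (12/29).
(12/29) = 12^{14} mod 29 = -1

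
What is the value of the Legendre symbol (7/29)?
(7/29) = 7^{14} mod 29 = 1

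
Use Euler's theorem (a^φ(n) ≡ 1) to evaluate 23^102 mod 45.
By Euler: 23^{24} ≡ 1 mod 45 since gcd(23, 45) = 1. 102 = 4×24 + 6. So 23^{102} ≡ 23^{6} ≡ 19 mod 45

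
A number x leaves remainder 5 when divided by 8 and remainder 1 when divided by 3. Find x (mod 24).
M = 8 × 3 = 24. M₁ = 3, y₁ ≡ 3 (mod 8). M₂ = 8, y₂ ≡ 2 (mod 3). x = 5×3×3 + 1×8×2 ≡ 13 (mod 24)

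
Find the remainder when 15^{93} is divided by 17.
By Fermat: 15^{16} ≡ 1 (mod 17). 93 = 5×16 + 13. So 15^{93} ≡ 15^{13} ≡ 2 (mod 17)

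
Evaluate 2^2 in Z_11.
2^{2} = 4 ≡ 4 (mod 11)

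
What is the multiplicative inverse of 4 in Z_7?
Since 7 is prime, by Fermat 4^(-1) ≡ 4^{5} ≡ 2 mod 7. Verify: 4 × 2 = 8 ≡ 1 mod 7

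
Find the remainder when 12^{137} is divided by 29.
By Fermat: 12^{28} ≡ 1 (mod 29). 137 = 4×28 + 25. So 12^{137} ≡ 12^{25} ≡ 12 (mod 29)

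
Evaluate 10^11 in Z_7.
Using Fermat: 10^{6} ≡ 1 (mod 7). 11 ≡ 5 (mod 6). So 10^{11} ≡ 10^{5} ≡ 5 (mod 7)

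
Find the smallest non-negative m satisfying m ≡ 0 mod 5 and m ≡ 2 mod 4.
M = 5 × 4 = 20. M₁ = 4, y₁ ≡ 4 mod 5. M₂ = 5, y₂ ≡ 1 mod 4. m = 0×4×4 + 2×5×1 ≡ 10 mod 20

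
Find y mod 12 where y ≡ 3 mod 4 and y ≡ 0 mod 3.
M = 4 × 3 = 12. M₁ = 3, y₁ ≡ 3 mod 4. M₂ = 4, y₂ ≡ 1 mod 3. y = 3×3×3 + 0×4×1 ≡ 3 mod 12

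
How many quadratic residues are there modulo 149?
Exactly half the non-zero residues mod a prime are QRs: (149-1)/2 = 74.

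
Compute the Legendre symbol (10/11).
(10/11) = 10^{5} mod 11 = -1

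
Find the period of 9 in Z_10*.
Powers of 9 mod 10: 9^1≡9, 9^2≡1. Order = 2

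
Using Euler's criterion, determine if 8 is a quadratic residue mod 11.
By Euler's criterion: 8^{5} ≡ 10 (mod 11). Since this equals -1 (≡ 10), 8 is not a QR.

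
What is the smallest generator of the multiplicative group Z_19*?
g = 2. For each prime q|18: 2^{9}≡18, 2^{6}≡7, none ≡ 1, so ord_19(2) = 18 and 2 is a primitive root.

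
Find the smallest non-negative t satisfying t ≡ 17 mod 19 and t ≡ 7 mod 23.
M = 19 × 23 = 437. M₁ = 23, y₁ ≡ 5 mod 19. M₂ = 19, y₂ ≡ 17 mod 23. t = 17×23×5 + 7×19×17 ≡ 283 mod 437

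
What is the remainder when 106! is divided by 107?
By Wilson's theorem, (106)! ≡ -1 ≡ 106 (mod 107)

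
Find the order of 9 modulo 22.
Powers of 9 mod 22: 9^1≡9, 9^2≡15, 9^3≡3, 9^4≡5, 9^5≡1. Order = 5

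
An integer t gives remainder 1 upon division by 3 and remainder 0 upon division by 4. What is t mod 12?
M = 3 × 4 = 12. M₁ = 4, y₁ ≡ 1 mod 3. M₂ = 3, y₂ ≡ 3 mod 4. t = 1×4×1 + 0×3×3 ≡ 4 mod 12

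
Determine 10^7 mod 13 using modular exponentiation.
By repeated squaring (mod 13): 10^{1}≡10, 10^{2}≡9, 10^{4}≡3. Then 10^{7} = 10^{4+2+1} ≡ 3 × 9 × 10 ≡ 10 (mod 13)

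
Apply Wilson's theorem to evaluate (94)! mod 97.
(96)! = (94)! × (95) × (96) ≡ -1 (mod 97). So (94)! ≡ -1 × [(96)(95)]^(-1) ≡ 48 (mod 97)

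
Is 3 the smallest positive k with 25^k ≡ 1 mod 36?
Powers of 25 mod 36: 25^1≡25, 25^2≡13, 25^3≡1. First k with 25^k≡1 is k=3. Yes, ord_36(25) = 3.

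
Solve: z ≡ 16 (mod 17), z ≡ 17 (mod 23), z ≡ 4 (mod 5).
M = 17 × 23 × 5 = 1955. M₁ = 115, y₁ ≡ 4 (mod 17). M₂ = 85, y₂ ≡ 13 (mod 23). M₃ = 391, y₃ ≡ 1 (mod 5). z = 16×115×4 + 17×85×13 + 4×391×1 ≡ 339 (mod 1955)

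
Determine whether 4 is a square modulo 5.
By Euler's criterion: 4^{2} ≡ 1 (mod 5). Since this equals 1, 4 is a QR.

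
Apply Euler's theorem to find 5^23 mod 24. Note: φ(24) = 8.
By Euler: 5^{8} ≡ 1 mod 24 since gcd(5, 24) = 1. 23 = 2×8 + 7. So 5^{23} ≡ 5^{7} ≡ 5 mod 24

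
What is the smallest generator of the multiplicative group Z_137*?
g = 3. For each prime q|136: 3^{68}≡136, 3^{8}≡122, none ≡ 1, so ord_137(3) = 136 and 3 is a primitive root.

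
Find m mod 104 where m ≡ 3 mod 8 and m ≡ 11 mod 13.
M = 8 × 13 = 104. M₁ = 13, y₁ ≡ 5 mod 8. M₂ = 8, y₂ ≡ 5 mod 13. m = 3×13×5 + 11×8×5 ≡ 11 mod 104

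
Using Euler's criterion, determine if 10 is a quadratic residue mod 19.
By Euler's criterion: 10^{9} ≡ 18 (mod 19). Since this equals -1 (≡ 18), 10 is not a QR.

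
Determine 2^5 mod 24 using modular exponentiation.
By repeated squaring (mod 24): 2^{1}≡2, 2^{2}≡4, 2^{4}≡16. Then 2^{5} = 2^{4+1} ≡ 16 × 2 ≡ 8 (mod 24)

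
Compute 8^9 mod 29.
By repeated squaring (mod 29): 8^{1}≡8, 8^{2}≡6, 8^{4}≡7, 8^{8}≡20. Then 8^{9} = 8^{8+1} ≡ 20 × 8 ≡ 15 (mod 29)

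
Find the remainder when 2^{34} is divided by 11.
By Fermat: 2^{10} ≡ 1 mod 11. 34 = 3×10 + 4. So 2^{34} ≡ 2^{4} ≡ 5 mod 11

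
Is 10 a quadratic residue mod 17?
By Euler's criterion: 10^{8} ≡ 16 mod 17. Since this equals -1 (≡ 16), 10 is not a QR.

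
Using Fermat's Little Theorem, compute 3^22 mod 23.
By Fermat's Little Theorem, 3^{22} ≡ 1 mod 23 since 23 is prime and gcd(3, 23) = 1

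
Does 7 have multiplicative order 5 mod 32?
Powers of 7 mod 32: 7^1≡7, 7^2≡17, 7^3≡23, 7^4≡1. Already 7^4≡1, so the order is 4 < 5. No, the actual order is 4.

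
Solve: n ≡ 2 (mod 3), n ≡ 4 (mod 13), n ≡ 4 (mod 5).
M = 3 × 13 × 5 = 195. M₁ = 65, y₁ ≡ 2 (mod 3). M₂ = 15, y₂ ≡ 7 (mod 13). M₃ = 39, y₃ ≡ 4 (mod 5). n = 2×65×2 + 4×15×7 + 4×39×4 ≡ 134 (mod 195)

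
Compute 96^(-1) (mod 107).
Since 107 is prime, by Fermat 96^(-1) ≡ 96^{105} ≡ 68 (mod 107). Verify: 96 × 68 = 6528 ≡ 1 (mod 107)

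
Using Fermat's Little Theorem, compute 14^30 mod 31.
By Fermat's Little Theorem, 14^{30} ≡ 1 mod 31 since 31 is prime and gcd(14, 31) = 1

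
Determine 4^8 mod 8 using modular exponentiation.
By repeated squaring (mod 8): 4^{1}≡4, 4^{2}≡0, 4^{4}≡0, 4^{8}≡0. So 4^{8} ≡ 0 (mod 8)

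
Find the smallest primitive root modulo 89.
g = 3. Powers: [3, 9, 27, 81, 65, 17, 51, ...] generates all 88 non-zero residues.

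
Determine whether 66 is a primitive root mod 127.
66^{42} ≡ 1 (mod 127) and 42 < 126, so ord_127(66) = 42 ≠ 126 and 66 is not a primitive root.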